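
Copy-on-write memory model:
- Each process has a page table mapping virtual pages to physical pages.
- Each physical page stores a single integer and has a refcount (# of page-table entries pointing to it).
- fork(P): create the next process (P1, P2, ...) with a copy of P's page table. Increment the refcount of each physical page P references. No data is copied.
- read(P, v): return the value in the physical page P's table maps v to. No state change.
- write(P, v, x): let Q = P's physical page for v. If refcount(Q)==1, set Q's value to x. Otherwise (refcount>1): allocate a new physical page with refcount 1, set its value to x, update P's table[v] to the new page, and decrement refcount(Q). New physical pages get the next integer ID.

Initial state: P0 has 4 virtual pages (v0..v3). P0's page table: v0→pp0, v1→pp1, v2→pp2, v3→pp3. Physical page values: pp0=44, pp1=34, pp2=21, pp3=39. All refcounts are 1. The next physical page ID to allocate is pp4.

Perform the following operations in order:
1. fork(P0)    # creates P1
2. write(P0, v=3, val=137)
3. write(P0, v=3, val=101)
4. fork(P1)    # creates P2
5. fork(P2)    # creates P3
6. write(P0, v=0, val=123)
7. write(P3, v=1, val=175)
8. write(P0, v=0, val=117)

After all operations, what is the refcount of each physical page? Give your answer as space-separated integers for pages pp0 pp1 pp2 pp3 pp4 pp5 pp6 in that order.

Answer: 3 3 4 3 1 1 1

Derivation:
Op 1: fork(P0) -> P1. 4 ppages; refcounts: pp0:2 pp1:2 pp2:2 pp3:2
Op 2: write(P0, v3, 137). refcount(pp3)=2>1 -> COPY to pp4. 5 ppages; refcounts: pp0:2 pp1:2 pp2:2 pp3:1 pp4:1
Op 3: write(P0, v3, 101). refcount(pp4)=1 -> write in place. 5 ppages; refcounts: pp0:2 pp1:2 pp2:2 pp3:1 pp4:1
Op 4: fork(P1) -> P2. 5 ppages; refcounts: pp0:3 pp1:3 pp2:3 pp3:2 pp4:1
Op 5: fork(P2) -> P3. 5 ppages; refcounts: pp0:4 pp1:4 pp2:4 pp3:3 pp4:1
Op 6: write(P0, v0, 123). refcount(pp0)=4>1 -> COPY to pp5. 6 ppages; refcounts: pp0:3 pp1:4 pp2:4 pp3:3 pp4:1 pp5:1
Op 7: write(P3, v1, 175). refcount(pp1)=4>1 -> COPY to pp6. 7 ppages; refcounts: pp0:3 pp1:3 pp2:4 pp3:3 pp4:1 pp5:1 pp6:1
Op 8: write(P0, v0, 117). refcount(pp5)=1 -> write in place. 7 ppages; refcounts: pp0:3 pp1:3 pp2:4 pp3:3 pp4:1 pp5:1 pp6:1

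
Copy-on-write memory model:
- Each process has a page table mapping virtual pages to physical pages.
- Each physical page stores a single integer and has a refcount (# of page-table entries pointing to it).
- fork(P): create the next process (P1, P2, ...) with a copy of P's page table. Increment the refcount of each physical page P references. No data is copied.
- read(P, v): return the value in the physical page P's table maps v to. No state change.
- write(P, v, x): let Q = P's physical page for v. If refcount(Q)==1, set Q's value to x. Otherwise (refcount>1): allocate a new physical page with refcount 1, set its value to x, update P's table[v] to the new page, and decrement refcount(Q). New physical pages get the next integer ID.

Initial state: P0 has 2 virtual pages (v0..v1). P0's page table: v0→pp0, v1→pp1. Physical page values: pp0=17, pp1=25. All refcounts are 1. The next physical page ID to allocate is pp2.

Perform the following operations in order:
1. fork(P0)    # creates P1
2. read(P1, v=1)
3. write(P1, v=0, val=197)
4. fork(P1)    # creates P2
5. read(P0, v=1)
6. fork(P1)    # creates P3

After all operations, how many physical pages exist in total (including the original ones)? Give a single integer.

Op 1: fork(P0) -> P1. 2 ppages; refcounts: pp0:2 pp1:2
Op 2: read(P1, v1) -> 25. No state change.
Op 3: write(P1, v0, 197). refcount(pp0)=2>1 -> COPY to pp2. 3 ppages; refcounts: pp0:1 pp1:2 pp2:1
Op 4: fork(P1) -> P2. 3 ppages; refcounts: pp0:1 pp1:3 pp2:2
Op 5: read(P0, v1) -> 25. No state change.
Op 6: fork(P1) -> P3. 3 ppages; refcounts: pp0:1 pp1:4 pp2:3

Answer: 3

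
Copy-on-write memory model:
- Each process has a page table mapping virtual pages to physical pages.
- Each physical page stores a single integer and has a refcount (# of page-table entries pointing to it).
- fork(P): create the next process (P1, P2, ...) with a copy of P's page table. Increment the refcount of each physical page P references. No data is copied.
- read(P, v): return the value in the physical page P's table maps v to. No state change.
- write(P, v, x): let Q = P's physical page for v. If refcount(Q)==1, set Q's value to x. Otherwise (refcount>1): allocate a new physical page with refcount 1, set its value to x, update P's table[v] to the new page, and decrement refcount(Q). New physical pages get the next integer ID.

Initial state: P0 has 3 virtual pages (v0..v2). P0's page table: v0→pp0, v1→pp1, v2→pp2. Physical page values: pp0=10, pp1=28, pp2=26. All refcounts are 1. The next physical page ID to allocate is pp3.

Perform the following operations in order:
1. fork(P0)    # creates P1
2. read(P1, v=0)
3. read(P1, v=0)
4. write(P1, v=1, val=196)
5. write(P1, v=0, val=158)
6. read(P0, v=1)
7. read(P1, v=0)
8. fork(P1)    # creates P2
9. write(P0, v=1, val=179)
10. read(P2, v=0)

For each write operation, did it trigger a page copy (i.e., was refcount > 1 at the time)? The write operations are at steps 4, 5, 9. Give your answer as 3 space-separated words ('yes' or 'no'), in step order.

Op 1: fork(P0) -> P1. 3 ppages; refcounts: pp0:2 pp1:2 pp2:2
Op 2: read(P1, v0) -> 10. No state change.
Op 3: read(P1, v0) -> 10. No state change.
Op 4: write(P1, v1, 196). refcount(pp1)=2>1 -> COPY to pp3. 4 ppages; refcounts: pp0:2 pp1:1 pp2:2 pp3:1
Op 5: write(P1, v0, 158). refcount(pp0)=2>1 -> COPY to pp4. 5 ppages; refcounts: pp0:1 pp1:1 pp2:2 pp3:1 pp4:1
Op 6: read(P0, v1) -> 28. No state change.
Op 7: read(P1, v0) -> 158. No state change.
Op 8: fork(P1) -> P2. 5 ppages; refcounts: pp0:1 pp1:1 pp2:3 pp3:2 pp4:2
Op 9: write(P0, v1, 179). refcount(pp1)=1 -> write in place. 5 ppages; refcounts: pp0:1 pp1:1 pp2:3 pp3:2 pp4:2
Op 10: read(P2, v0) -> 158. No state change.

yes yes no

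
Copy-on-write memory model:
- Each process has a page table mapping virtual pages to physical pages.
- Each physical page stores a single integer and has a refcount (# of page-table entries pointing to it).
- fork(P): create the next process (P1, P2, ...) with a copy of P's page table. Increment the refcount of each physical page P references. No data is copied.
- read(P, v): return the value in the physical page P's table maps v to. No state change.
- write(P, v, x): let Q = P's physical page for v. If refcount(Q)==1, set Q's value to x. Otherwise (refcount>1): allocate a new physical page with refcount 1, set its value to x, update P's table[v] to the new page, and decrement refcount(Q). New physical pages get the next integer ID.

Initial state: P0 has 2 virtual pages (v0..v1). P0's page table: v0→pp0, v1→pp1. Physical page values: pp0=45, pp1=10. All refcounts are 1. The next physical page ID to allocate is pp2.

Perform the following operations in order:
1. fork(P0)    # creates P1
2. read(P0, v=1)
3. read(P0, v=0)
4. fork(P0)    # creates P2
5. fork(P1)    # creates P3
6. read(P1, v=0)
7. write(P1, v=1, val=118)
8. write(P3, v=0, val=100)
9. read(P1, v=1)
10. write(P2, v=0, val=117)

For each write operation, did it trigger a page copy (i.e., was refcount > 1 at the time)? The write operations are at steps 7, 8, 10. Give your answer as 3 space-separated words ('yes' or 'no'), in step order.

Op 1: fork(P0) -> P1. 2 ppages; refcounts: pp0:2 pp1:2
Op 2: read(P0, v1) -> 10. No state change.
Op 3: read(P0, v0) -> 45. No state change.
Op 4: fork(P0) -> P2. 2 ppages; refcounts: pp0:3 pp1:3
Op 5: fork(P1) -> P3. 2 ppages; refcounts: pp0:4 pp1:4
Op 6: read(P1, v0) -> 45. No state change.
Op 7: write(P1, v1, 118). refcount(pp1)=4>1 -> COPY to pp2. 3 ppages; refcounts: pp0:4 pp1:3 pp2:1
Op 8: write(P3, v0, 100). refcount(pp0)=4>1 -> COPY to pp3. 4 ppages; refcounts: pp0:3 pp1:3 pp2:1 pp3:1
Op 9: read(P1, v1) -> 118. No state change.
Op 10: write(P2, v0, 117). refcount(pp0)=3>1 -> COPY to pp4. 5 ppages; refcounts: pp0:2 pp1:3 pp2:1 pp3:1 pp4:1

yes yes yes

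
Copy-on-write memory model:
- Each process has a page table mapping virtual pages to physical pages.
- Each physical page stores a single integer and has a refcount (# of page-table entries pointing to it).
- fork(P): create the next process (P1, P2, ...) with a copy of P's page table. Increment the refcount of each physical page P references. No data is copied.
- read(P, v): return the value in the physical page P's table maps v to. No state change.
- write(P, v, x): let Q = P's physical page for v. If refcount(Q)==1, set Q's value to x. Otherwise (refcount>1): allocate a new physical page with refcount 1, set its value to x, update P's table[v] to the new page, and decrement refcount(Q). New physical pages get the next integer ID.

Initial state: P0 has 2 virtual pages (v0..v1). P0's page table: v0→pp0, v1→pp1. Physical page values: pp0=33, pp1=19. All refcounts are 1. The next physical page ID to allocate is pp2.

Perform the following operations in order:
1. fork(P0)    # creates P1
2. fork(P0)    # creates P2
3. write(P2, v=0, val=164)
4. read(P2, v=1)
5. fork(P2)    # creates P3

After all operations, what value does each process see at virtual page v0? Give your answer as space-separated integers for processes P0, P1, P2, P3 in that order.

Op 1: fork(P0) -> P1. 2 ppages; refcounts: pp0:2 pp1:2
Op 2: fork(P0) -> P2. 2 ppages; refcounts: pp0:3 pp1:3
Op 3: write(P2, v0, 164). refcount(pp0)=3>1 -> COPY to pp2. 3 ppages; refcounts: pp0:2 pp1:3 pp2:1
Op 4: read(P2, v1) -> 19. No state change.
Op 5: fork(P2) -> P3. 3 ppages; refcounts: pp0:2 pp1:4 pp2:2
P0: v0 -> pp0 = 33
P1: v0 -> pp0 = 33
P2: v0 -> pp2 = 164
P3: v0 -> pp2 = 164

Answer: 33 33 164 164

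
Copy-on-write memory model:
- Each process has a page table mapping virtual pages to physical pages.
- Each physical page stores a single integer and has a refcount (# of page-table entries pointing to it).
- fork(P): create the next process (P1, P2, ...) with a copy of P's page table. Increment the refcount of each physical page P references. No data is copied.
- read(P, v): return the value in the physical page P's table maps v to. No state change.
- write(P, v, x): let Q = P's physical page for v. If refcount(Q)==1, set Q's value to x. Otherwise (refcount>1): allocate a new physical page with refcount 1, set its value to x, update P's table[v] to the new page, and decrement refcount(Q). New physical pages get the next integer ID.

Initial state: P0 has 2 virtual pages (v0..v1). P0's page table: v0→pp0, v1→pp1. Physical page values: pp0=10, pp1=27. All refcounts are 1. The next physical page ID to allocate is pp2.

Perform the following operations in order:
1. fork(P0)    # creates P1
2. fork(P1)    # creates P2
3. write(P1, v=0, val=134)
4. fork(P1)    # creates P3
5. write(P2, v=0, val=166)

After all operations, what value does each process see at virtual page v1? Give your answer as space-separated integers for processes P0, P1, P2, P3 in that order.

Op 1: fork(P0) -> P1. 2 ppages; refcounts: pp0:2 pp1:2
Op 2: fork(P1) -> P2. 2 ppages; refcounts: pp0:3 pp1:3
Op 3: write(P1, v0, 134). refcount(pp0)=3>1 -> COPY to pp2. 3 ppages; refcounts: pp0:2 pp1:3 pp2:1
Op 4: fork(P1) -> P3. 3 ppages; refcounts: pp0:2 pp1:4 pp2:2
Op 5: write(P2, v0, 166). refcount(pp0)=2>1 -> COPY to pp3. 4 ppages; refcounts: pp0:1 pp1:4 pp2:2 pp3:1
P0: v1 -> pp1 = 27
P1: v1 -> pp1 = 27
P2: v1 -> pp1 = 27
P3: v1 -> pp1 = 27

Answer: 27 27 27 27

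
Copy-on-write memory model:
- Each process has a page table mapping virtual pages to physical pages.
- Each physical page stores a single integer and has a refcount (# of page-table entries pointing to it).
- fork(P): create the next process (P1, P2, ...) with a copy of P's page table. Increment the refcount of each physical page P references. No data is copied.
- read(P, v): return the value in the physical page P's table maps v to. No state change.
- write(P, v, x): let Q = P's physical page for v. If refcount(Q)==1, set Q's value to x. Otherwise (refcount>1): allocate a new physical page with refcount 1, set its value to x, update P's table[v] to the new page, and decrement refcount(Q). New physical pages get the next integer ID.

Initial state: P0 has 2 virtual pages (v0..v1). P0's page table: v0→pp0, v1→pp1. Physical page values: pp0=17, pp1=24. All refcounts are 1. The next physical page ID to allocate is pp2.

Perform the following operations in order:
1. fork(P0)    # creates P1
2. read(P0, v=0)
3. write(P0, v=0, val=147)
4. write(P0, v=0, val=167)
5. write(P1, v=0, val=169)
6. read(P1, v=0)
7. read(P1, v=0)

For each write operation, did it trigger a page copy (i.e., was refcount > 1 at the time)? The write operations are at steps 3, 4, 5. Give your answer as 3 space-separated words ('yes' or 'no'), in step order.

Op 1: fork(P0) -> P1. 2 ppages; refcounts: pp0:2 pp1:2
Op 2: read(P0, v0) -> 17. No state change.
Op 3: write(P0, v0, 147). refcount(pp0)=2>1 -> COPY to pp2. 3 ppages; refcounts: pp0:1 pp1:2 pp2:1
Op 4: write(P0, v0, 167). refcount(pp2)=1 -> write in place. 3 ppages; refcounts: pp0:1 pp1:2 pp2:1
Op 5: write(P1, v0, 169). refcount(pp0)=1 -> write in place. 3 ppages; refcounts: pp0:1 pp1:2 pp2:1
Op 6: read(P1, v0) -> 169. No state change.
Op 7: read(P1, v0) -> 169. No state change.

yes no no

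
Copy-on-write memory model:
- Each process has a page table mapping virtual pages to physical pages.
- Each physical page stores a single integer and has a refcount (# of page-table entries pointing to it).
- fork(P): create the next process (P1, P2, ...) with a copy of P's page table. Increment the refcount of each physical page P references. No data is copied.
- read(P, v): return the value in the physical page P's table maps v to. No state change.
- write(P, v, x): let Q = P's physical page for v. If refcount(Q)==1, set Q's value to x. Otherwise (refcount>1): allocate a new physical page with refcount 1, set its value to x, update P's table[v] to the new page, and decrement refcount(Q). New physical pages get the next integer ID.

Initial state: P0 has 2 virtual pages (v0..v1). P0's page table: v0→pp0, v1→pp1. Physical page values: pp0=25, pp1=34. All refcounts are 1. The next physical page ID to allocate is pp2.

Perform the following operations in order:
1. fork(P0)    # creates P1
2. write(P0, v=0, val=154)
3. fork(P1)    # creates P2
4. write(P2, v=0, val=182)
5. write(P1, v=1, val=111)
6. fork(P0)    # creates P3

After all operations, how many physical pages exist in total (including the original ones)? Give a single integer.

Op 1: fork(P0) -> P1. 2 ppages; refcounts: pp0:2 pp1:2
Op 2: write(P0, v0, 154). refcount(pp0)=2>1 -> COPY to pp2. 3 ppages; refcounts: pp0:1 pp1:2 pp2:1
Op 3: fork(P1) -> P2. 3 ppages; refcounts: pp0:2 pp1:3 pp2:1
Op 4: write(P2, v0, 182). refcount(pp0)=2>1 -> COPY to pp3. 4 ppages; refcounts: pp0:1 pp1:3 pp2:1 pp3:1
Op 5: write(P1, v1, 111). refcount(pp1)=3>1 -> COPY to pp4. 5 ppages; refcounts: pp0:1 pp1:2 pp2:1 pp3:1 pp4:1
Op 6: fork(P0) -> P3. 5 ppages; refcounts: pp0:1 pp1:3 pp2:2 pp3:1 pp4:1

Answer: 5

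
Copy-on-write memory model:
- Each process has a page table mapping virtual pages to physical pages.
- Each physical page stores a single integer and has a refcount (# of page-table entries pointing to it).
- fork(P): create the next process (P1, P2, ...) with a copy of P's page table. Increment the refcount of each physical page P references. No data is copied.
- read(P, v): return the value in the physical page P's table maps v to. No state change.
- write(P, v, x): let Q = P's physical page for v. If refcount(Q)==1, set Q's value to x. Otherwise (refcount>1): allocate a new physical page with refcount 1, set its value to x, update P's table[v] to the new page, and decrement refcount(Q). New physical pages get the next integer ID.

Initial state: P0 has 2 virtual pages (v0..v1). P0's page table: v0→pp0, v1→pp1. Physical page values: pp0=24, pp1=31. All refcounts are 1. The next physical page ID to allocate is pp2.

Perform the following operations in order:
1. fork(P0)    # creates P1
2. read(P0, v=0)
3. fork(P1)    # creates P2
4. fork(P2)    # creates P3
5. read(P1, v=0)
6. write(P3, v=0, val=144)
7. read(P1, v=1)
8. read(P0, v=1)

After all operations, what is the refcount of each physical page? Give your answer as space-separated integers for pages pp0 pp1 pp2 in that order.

Answer: 3 4 1

Derivation:
Op 1: fork(P0) -> P1. 2 ppages; refcounts: pp0:2 pp1:2
Op 2: read(P0, v0) -> 24. No state change.
Op 3: fork(P1) -> P2. 2 ppages; refcounts: pp0:3 pp1:3
Op 4: fork(P2) -> P3. 2 ppages; refcounts: pp0:4 pp1:4
Op 5: read(P1, v0) -> 24. No state change.
Op 6: write(P3, v0, 144). refcount(pp0)=4>1 -> COPY to pp2. 3 ppages; refcounts: pp0:3 pp1:4 pp2:1
Op 7: read(P1, v1) -> 31. No state change.
Op 8: read(P0, v1) -> 31. No state change.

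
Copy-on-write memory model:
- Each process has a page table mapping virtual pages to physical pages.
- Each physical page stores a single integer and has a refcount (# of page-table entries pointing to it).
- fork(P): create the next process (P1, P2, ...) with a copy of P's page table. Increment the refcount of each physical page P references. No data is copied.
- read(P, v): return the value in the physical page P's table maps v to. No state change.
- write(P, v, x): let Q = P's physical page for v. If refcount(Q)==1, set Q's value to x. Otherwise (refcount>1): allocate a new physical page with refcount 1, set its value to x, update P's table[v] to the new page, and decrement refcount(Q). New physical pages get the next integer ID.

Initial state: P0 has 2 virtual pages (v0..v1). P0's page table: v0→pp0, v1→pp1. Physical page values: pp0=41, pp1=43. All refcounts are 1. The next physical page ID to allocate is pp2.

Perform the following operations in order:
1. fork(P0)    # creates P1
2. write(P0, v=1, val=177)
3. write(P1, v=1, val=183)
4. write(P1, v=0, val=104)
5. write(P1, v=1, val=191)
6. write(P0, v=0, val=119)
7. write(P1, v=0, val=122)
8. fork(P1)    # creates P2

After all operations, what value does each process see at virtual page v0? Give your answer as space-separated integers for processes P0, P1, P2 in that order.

Answer: 119 122 122

Derivation:
Op 1: fork(P0) -> P1. 2 ppages; refcounts: pp0:2 pp1:2
Op 2: write(P0, v1, 177). refcount(pp1)=2>1 -> COPY to pp2. 3 ppages; refcounts: pp0:2 pp1:1 pp2:1
Op 3: write(P1, v1, 183). refcount(pp1)=1 -> write in place. 3 ppages; refcounts: pp0:2 pp1:1 pp2:1
Op 4: write(P1, v0, 104). refcount(pp0)=2>1 -> COPY to pp3. 4 ppages; refcounts: pp0:1 pp1:1 pp2:1 pp3:1
Op 5: write(P1, v1, 191). refcount(pp1)=1 -> write in place. 4 ppages; refcounts: pp0:1 pp1:1 pp2:1 pp3:1
Op 6: write(P0, v0, 119). refcount(pp0)=1 -> write in place. 4 ppages; refcounts: pp0:1 pp1:1 pp2:1 pp3:1
Op 7: write(P1, v0, 122). refcount(pp3)=1 -> write in place. 4 ppages; refcounts: pp0:1 pp1:1 pp2:1 pp3:1
Op 8: fork(P1) -> P2. 4 ppages; refcounts: pp0:1 pp1:2 pp2:1 pp3:2
P0: v0 -> pp0 = 119
P1: v0 -> pp3 = 122
P2: v0 -> pp3 = 122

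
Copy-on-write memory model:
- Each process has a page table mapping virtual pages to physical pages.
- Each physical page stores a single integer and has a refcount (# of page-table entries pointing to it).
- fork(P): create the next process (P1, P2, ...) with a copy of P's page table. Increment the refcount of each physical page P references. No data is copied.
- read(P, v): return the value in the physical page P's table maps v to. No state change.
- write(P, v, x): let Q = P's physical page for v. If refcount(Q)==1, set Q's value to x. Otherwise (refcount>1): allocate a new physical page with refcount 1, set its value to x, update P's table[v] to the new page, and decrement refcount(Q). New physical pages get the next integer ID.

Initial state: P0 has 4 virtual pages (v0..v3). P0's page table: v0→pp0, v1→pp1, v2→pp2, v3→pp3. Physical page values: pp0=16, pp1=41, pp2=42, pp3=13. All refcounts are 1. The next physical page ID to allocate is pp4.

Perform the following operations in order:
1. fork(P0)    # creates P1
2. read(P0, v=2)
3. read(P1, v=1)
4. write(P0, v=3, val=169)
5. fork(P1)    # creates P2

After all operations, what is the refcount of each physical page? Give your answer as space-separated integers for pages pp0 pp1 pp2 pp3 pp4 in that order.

Answer: 3 3 3 2 1

Derivation:
Op 1: fork(P0) -> P1. 4 ppages; refcounts: pp0:2 pp1:2 pp2:2 pp3:2
Op 2: read(P0, v2) -> 42. No state change.
Op 3: read(P1, v1) -> 41. No state change.
Op 4: write(P0, v3, 169). refcount(pp3)=2>1 -> COPY to pp4. 5 ppages; refcounts: pp0:2 pp1:2 pp2:2 pp3:1 pp4:1
Op 5: fork(P1) -> P2. 5 ppages; refcounts: pp0:3 pp1:3 pp2:3 pp3:2 pp4:1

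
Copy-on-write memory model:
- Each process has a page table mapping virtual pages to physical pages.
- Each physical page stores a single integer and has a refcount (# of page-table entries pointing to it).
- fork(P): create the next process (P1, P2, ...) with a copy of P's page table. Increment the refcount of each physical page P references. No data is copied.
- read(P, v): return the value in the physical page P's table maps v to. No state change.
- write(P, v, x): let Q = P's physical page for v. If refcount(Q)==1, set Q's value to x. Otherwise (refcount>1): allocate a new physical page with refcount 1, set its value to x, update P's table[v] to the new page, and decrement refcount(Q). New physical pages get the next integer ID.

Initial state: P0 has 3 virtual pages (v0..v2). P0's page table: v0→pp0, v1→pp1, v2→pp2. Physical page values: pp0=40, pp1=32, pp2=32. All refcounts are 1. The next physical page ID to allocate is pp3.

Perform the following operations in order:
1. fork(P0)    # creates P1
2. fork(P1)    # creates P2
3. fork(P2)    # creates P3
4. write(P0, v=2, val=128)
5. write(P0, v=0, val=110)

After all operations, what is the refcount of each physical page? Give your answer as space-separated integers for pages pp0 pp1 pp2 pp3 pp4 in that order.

Answer: 3 4 3 1 1

Derivation:
Op 1: fork(P0) -> P1. 3 ppages; refcounts: pp0:2 pp1:2 pp2:2
Op 2: fork(P1) -> P2. 3 ppages; refcounts: pp0:3 pp1:3 pp2:3
Op 3: fork(P2) -> P3. 3 ppages; refcounts: pp0:4 pp1:4 pp2:4
Op 4: write(P0, v2, 128). refcount(pp2)=4>1 -> COPY to pp3. 4 ppages; refcounts: pp0:4 pp1:4 pp2:3 pp3:1
Op 5: write(P0, v0, 110). refcount(pp0)=4>1 -> COPY to pp4. 5 ppages; refcounts: pp0:3 pp1:4 pp2:3 pp3:1 pp4:1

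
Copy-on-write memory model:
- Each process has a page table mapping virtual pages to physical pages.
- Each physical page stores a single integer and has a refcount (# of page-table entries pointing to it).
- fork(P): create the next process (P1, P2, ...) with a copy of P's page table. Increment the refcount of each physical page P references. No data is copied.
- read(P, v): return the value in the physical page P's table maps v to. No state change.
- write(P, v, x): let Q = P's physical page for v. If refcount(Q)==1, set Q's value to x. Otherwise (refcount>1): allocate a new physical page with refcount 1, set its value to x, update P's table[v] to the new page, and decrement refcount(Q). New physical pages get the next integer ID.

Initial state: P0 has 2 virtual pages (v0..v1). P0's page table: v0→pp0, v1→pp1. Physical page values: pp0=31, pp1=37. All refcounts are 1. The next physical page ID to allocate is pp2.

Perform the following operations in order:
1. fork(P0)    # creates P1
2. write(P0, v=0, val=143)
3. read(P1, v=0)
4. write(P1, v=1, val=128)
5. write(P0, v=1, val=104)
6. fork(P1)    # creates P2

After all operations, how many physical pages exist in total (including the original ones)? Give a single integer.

Op 1: fork(P0) -> P1. 2 ppages; refcounts: pp0:2 pp1:2
Op 2: write(P0, v0, 143). refcount(pp0)=2>1 -> COPY to pp2. 3 ppages; refcounts: pp0:1 pp1:2 pp2:1
Op 3: read(P1, v0) -> 31. No state change.
Op 4: write(P1, v1, 128). refcount(pp1)=2>1 -> COPY to pp3. 4 ppages; refcounts: pp0:1 pp1:1 pp2:1 pp3:1
Op 5: write(P0, v1, 104). refcount(pp1)=1 -> write in place. 4 ppages; refcounts: pp0:1 pp1:1 pp2:1 pp3:1
Op 6: fork(P1) -> P2. 4 ppages; refcounts: pp0:2 pp1:1 pp2:1 pp3:2

Answer: 4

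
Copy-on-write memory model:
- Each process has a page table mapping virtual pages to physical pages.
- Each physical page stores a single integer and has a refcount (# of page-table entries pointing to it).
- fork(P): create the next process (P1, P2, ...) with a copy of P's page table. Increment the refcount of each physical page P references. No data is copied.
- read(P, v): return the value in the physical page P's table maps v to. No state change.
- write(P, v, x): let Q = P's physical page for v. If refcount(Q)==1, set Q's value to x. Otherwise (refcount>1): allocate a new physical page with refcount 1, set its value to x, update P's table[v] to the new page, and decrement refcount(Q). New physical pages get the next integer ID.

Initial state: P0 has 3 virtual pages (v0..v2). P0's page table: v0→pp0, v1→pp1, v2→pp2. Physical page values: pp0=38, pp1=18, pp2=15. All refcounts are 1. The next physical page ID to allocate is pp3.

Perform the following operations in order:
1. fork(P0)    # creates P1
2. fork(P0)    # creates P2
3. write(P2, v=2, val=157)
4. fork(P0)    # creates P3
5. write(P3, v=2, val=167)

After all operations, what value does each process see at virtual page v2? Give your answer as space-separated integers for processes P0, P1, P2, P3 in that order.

Op 1: fork(P0) -> P1. 3 ppages; refcounts: pp0:2 pp1:2 pp2:2
Op 2: fork(P0) -> P2. 3 ppages; refcounts: pp0:3 pp1:3 pp2:3
Op 3: write(P2, v2, 157). refcount(pp2)=3>1 -> COPY to pp3. 4 ppages; refcounts: pp0:3 pp1:3 pp2:2 pp3:1
Op 4: fork(P0) -> P3. 4 ppages; refcounts: pp0:4 pp1:4 pp2:3 pp3:1
Op 5: write(P3, v2, 167). refcount(pp2)=3>1 -> COPY to pp4. 5 ppages; refcounts: pp0:4 pp1:4 pp2:2 pp3:1 pp4:1
P0: v2 -> pp2 = 15
P1: v2 -> pp2 = 15
P2: v2 -> pp3 = 157
P3: v2 -> pp4 = 167

Answer: 15 15 157 167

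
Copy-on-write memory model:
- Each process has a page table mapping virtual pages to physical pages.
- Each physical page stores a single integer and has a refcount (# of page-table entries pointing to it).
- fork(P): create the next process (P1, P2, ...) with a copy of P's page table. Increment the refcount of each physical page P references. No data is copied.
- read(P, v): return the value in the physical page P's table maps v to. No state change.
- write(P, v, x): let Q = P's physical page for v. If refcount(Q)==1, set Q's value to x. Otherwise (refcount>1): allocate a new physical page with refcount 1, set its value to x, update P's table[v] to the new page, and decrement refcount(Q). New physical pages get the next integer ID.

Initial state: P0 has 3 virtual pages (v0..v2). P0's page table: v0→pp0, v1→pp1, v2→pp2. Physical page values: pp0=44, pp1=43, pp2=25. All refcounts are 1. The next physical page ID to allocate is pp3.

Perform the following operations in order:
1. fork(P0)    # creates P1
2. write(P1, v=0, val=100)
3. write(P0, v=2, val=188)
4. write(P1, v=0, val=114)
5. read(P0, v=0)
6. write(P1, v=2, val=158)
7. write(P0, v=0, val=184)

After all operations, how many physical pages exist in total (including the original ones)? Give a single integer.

Op 1: fork(P0) -> P1. 3 ppages; refcounts: pp0:2 pp1:2 pp2:2
Op 2: write(P1, v0, 100). refcount(pp0)=2>1 -> COPY to pp3. 4 ppages; refcounts: pp0:1 pp1:2 pp2:2 pp3:1
Op 3: write(P0, v2, 188). refcount(pp2)=2>1 -> COPY to pp4. 5 ppages; refcounts: pp0:1 pp1:2 pp2:1 pp3:1 pp4:1
Op 4: write(P1, v0, 114). refcount(pp3)=1 -> write in place. 5 ppages; refcounts: pp0:1 pp1:2 pp2:1 pp3:1 pp4:1
Op 5: read(P0, v0) -> 44. No state change.
Op 6: write(P1, v2, 158). refcount(pp2)=1 -> write in place. 5 ppages; refcounts: pp0:1 pp1:2 pp2:1 pp3:1 pp4:1
Op 7: write(P0, v0, 184). refcount(pp0)=1 -> write in place. 5 ppages; refcounts: pp0:1 pp1:2 pp2:1 pp3:1 pp4:1

Answer: 5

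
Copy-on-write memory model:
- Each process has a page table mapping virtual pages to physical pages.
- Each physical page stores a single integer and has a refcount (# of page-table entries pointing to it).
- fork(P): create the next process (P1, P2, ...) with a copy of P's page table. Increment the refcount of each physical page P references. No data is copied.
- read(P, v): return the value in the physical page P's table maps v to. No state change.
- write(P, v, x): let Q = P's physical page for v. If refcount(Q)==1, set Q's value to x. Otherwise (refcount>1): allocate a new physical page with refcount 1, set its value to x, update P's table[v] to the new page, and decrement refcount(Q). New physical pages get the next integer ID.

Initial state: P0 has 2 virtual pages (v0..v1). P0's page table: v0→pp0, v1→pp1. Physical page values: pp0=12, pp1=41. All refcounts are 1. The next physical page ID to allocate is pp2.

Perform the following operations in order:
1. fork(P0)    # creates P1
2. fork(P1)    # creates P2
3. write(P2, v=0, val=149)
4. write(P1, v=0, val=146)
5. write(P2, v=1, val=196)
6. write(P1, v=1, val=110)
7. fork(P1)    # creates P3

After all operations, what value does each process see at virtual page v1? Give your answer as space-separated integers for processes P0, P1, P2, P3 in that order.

Op 1: fork(P0) -> P1. 2 ppages; refcounts: pp0:2 pp1:2
Op 2: fork(P1) -> P2. 2 ppages; refcounts: pp0:3 pp1:3
Op 3: write(P2, v0, 149). refcount(pp0)=3>1 -> COPY to pp2. 3 ppages; refcounts: pp0:2 pp1:3 pp2:1
Op 4: write(P1, v0, 146). refcount(pp0)=2>1 -> COPY to pp3. 4 ppages; refcounts: pp0:1 pp1:3 pp2:1 pp3:1
Op 5: write(P2, v1, 196). refcount(pp1)=3>1 -> COPY to pp4. 5 ppages; refcounts: pp0:1 pp1:2 pp2:1 pp3:1 pp4:1
Op 6: write(P1, v1, 110). refcount(pp1)=2>1 -> COPY to pp5. 6 ppages; refcounts: pp0:1 pp1:1 pp2:1 pp3:1 pp4:1 pp5:1
Op 7: fork(P1) -> P3. 6 ppages; refcounts: pp0:1 pp1:1 pp2:1 pp3:2 pp4:1 pp5:2
P0: v1 -> pp1 = 41
P1: v1 -> pp5 = 110
P2: v1 -> pp4 = 196
P3: v1 -> pp5 = 110

Answer: 41 110 196 110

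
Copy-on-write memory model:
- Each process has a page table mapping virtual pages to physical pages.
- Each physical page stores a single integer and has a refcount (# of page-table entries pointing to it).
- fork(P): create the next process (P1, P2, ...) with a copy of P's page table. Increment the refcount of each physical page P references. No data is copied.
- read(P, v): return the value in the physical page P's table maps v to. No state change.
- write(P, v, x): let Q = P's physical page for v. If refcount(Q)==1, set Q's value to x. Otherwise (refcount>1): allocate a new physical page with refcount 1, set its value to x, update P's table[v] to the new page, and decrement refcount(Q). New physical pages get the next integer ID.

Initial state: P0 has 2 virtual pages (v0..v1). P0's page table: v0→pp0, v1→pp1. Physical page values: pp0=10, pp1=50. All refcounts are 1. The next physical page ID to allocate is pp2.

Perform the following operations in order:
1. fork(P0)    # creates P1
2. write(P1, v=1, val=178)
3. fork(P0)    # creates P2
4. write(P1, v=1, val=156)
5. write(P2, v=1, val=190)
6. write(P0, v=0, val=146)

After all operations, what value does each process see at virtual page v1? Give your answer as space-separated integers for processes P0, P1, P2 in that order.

Answer: 50 156 190

Derivation:
Op 1: fork(P0) -> P1. 2 ppages; refcounts: pp0:2 pp1:2
Op 2: write(P1, v1, 178). refcount(pp1)=2>1 -> COPY to pp2. 3 ppages; refcounts: pp0:2 pp1:1 pp2:1
Op 3: fork(P0) -> P2. 3 ppages; refcounts: pp0:3 pp1:2 pp2:1
Op 4: write(P1, v1, 156). refcount(pp2)=1 -> write in place. 3 ppages; refcounts: pp0:3 pp1:2 pp2:1
Op 5: write(P2, v1, 190). refcount(pp1)=2>1 -> COPY to pp3. 4 ppages; refcounts: pp0:3 pp1:1 pp2:1 pp3:1
Op 6: write(P0, v0, 146). refcount(pp0)=3>1 -> COPY to pp4. 5 ppages; refcounts: pp0:2 pp1:1 pp2:1 pp3:1 pp4:1
P0: v1 -> pp1 = 50
P1: v1 -> pp2 = 156
P2: v1 -> pp3 = 190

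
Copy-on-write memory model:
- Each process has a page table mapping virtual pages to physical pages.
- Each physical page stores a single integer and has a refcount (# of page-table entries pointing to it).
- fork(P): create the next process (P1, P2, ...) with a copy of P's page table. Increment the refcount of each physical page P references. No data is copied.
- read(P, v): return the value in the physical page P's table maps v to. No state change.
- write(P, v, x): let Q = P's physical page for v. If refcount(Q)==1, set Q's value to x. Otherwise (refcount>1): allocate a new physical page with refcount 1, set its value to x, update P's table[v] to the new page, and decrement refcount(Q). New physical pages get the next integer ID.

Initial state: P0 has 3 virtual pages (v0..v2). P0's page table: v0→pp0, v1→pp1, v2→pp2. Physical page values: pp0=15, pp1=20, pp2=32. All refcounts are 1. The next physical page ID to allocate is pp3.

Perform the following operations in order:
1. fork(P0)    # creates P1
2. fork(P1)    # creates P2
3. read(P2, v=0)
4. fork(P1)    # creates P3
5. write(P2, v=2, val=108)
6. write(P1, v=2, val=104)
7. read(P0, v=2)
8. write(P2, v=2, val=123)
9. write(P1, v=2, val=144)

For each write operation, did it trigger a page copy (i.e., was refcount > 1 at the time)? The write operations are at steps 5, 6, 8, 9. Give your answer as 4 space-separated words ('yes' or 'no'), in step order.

Op 1: fork(P0) -> P1. 3 ppages; refcounts: pp0:2 pp1:2 pp2:2
Op 2: fork(P1) -> P2. 3 ppages; refcounts: pp0:3 pp1:3 pp2:3
Op 3: read(P2, v0) -> 15. No state change.
Op 4: fork(P1) -> P3. 3 ppages; refcounts: pp0:4 pp1:4 pp2:4
Op 5: write(P2, v2, 108). refcount(pp2)=4>1 -> COPY to pp3. 4 ppages; refcounts: pp0:4 pp1:4 pp2:3 pp3:1
Op 6: write(P1, v2, 104). refcount(pp2)=3>1 -> COPY to pp4. 5 ppages; refcounts: pp0:4 pp1:4 pp2:2 pp3:1 pp4:1
Op 7: read(P0, v2) -> 32. No state change.
Op 8: write(P2, v2, 123). refcount(pp3)=1 -> write in place. 5 ppages; refcounts: pp0:4 pp1:4 pp2:2 pp3:1 pp4:1
Op 9: write(P1, v2, 144). refcount(pp4)=1 -> write in place. 5 ppages; refcounts: pp0:4 pp1:4 pp2:2 pp3:1 pp4:1

yes yes no no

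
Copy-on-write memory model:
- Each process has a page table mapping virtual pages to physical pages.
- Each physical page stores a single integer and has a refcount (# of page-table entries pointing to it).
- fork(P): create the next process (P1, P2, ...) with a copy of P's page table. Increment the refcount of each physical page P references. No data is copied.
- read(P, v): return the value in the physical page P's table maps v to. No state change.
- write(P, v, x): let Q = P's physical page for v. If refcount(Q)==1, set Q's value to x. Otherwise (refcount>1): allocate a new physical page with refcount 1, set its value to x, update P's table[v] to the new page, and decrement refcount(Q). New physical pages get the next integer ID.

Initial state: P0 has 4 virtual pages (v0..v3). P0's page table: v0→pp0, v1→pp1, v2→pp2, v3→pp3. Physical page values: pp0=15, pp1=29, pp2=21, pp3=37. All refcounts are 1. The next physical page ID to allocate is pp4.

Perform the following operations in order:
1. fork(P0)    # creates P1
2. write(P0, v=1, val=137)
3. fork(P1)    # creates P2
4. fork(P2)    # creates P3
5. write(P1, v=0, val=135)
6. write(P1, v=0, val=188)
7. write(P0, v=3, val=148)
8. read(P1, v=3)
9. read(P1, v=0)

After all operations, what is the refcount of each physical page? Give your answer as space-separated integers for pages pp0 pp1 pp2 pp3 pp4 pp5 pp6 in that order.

Op 1: fork(P0) -> P1. 4 ppages; refcounts: pp0:2 pp1:2 pp2:2 pp3:2
Op 2: write(P0, v1, 137). refcount(pp1)=2>1 -> COPY to pp4. 5 ppages; refcounts: pp0:2 pp1:1 pp2:2 pp3:2 pp4:1
Op 3: fork(P1) -> P2. 5 ppages; refcounts: pp0:3 pp1:2 pp2:3 pp3:3 pp4:1
Op 4: fork(P2) -> P3. 5 ppages; refcounts: pp0:4 pp1:3 pp2:4 pp3:4 pp4:1
Op 5: write(P1, v0, 135). refcount(pp0)=4>1 -> COPY to pp5. 6 ppages; refcounts: pp0:3 pp1:3 pp2:4 pp3:4 pp4:1 pp5:1
Op 6: write(P1, v0, 188). refcount(pp5)=1 -> write in place. 6 ppages; refcounts: pp0:3 pp1:3 pp2:4 pp3:4 pp4:1 pp5:1
Op 7: write(P0, v3, 148). refcount(pp3)=4>1 -> COPY to pp6. 7 ppages; refcounts: pp0:3 pp1:3 pp2:4 pp3:3 pp4:1 pp5:1 pp6:1
Op 8: read(P1, v3) -> 37. No state change.
Op 9: read(P1, v0) -> 188. No state change.

Answer: 3 3 4 3 1 1 1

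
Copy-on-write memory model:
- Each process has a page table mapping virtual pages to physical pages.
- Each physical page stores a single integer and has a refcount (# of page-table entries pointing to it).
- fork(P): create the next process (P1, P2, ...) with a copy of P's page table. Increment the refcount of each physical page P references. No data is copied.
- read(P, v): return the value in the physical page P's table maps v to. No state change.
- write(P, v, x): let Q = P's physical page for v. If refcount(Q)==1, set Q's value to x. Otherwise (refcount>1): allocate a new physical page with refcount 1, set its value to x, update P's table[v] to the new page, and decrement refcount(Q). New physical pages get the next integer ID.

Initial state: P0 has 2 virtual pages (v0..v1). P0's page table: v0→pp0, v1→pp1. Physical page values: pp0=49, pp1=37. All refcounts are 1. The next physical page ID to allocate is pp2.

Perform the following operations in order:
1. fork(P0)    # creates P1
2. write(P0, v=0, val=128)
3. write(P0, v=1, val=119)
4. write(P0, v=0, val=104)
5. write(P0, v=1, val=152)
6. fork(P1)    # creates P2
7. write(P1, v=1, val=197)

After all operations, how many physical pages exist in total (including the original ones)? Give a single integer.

Answer: 5

Derivation:
Op 1: fork(P0) -> P1. 2 ppages; refcounts: pp0:2 pp1:2
Op 2: write(P0, v0, 128). refcount(pp0)=2>1 -> COPY to pp2. 3 ppages; refcounts: pp0:1 pp1:2 pp2:1
Op 3: write(P0, v1, 119). refcount(pp1)=2>1 -> COPY to pp3. 4 ppages; refcounts: pp0:1 pp1:1 pp2:1 pp3:1
Op 4: write(P0, v0, 104). refcount(pp2)=1 -> write in place. 4 ppages; refcounts: pp0:1 pp1:1 pp2:1 pp3:1
Op 5: write(P0, v1, 152). refcount(pp3)=1 -> write in place. 4 ppages; refcounts: pp0:1 pp1:1 pp2:1 pp3:1
Op 6: fork(P1) -> P2. 4 ppages; refcounts: pp0:2 pp1:2 pp2:1 pp3:1
Op 7: write(P1, v1, 197). refcount(pp1)=2>1 -> COPY to pp4. 5 ppages; refcounts: pp0:2 pp1:1 pp2:1 pp3:1 pp4:1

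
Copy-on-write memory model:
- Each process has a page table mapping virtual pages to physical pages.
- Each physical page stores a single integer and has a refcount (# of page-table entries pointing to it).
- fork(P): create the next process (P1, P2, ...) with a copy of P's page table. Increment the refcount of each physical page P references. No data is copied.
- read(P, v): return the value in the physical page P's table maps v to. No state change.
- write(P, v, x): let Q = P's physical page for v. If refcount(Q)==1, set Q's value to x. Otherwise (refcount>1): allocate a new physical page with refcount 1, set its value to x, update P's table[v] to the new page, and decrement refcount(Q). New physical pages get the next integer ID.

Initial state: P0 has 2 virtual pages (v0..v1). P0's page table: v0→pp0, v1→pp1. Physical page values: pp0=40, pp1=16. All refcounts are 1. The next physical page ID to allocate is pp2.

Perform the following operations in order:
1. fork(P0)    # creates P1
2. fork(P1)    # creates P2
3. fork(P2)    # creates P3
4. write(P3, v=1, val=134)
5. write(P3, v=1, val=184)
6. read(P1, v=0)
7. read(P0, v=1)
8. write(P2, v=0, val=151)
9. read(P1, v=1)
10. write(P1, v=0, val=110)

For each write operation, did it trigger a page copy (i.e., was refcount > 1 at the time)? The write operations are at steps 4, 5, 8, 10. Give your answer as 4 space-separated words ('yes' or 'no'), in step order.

Op 1: fork(P0) -> P1. 2 ppages; refcounts: pp0:2 pp1:2
Op 2: fork(P1) -> P2. 2 ppages; refcounts: pp0:3 pp1:3
Op 3: fork(P2) -> P3. 2 ppages; refcounts: pp0:4 pp1:4
Op 4: write(P3, v1, 134). refcount(pp1)=4>1 -> COPY to pp2. 3 ppages; refcounts: pp0:4 pp1:3 pp2:1
Op 5: write(P3, v1, 184). refcount(pp2)=1 -> write in place. 3 ppages; refcounts: pp0:4 pp1:3 pp2:1
Op 6: read(P1, v0) -> 40. No state change.
Op 7: read(P0, v1) -> 16. No state change.
Op 8: write(P2, v0, 151). refcount(pp0)=4>1 -> COPY to pp3. 4 ppages; refcounts: pp0:3 pp1:3 pp2:1 pp3:1
Op 9: read(P1, v1) -> 16. No state change.
Op 10: write(P1, v0, 110). refcount(pp0)=3>1 -> COPY to pp4. 5 ppages; refcounts: pp0:2 pp1:3 pp2:1 pp3:1 pp4:1

yes no yes yes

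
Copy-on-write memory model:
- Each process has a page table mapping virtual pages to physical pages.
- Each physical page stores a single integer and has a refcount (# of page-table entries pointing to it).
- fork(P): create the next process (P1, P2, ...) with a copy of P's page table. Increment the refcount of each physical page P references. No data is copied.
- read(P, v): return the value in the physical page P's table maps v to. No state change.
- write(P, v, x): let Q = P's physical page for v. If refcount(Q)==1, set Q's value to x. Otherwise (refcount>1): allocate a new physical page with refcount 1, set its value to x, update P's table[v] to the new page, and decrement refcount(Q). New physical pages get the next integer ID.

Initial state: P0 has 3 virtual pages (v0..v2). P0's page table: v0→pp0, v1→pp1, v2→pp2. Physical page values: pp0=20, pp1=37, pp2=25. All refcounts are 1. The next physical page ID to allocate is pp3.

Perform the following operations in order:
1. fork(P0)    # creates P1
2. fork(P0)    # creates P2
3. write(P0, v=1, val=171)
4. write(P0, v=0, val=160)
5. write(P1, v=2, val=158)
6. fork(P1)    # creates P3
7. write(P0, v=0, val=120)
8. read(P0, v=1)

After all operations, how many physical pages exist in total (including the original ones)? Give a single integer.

Answer: 6

Derivation:
Op 1: fork(P0) -> P1. 3 ppages; refcounts: pp0:2 pp1:2 pp2:2
Op 2: fork(P0) -> P2. 3 ppages; refcounts: pp0:3 pp1:3 pp2:3
Op 3: write(P0, v1, 171). refcount(pp1)=3>1 -> COPY to pp3. 4 ppages; refcounts: pp0:3 pp1:2 pp2:3 pp3:1
Op 4: write(P0, v0, 160). refcount(pp0)=3>1 -> COPY to pp4. 5 ppages; refcounts: pp0:2 pp1:2 pp2:3 pp3:1 pp4:1
Op 5: write(P1, v2, 158). refcount(pp2)=3>1 -> COPY to pp5. 6 ppages; refcounts: pp0:2 pp1:2 pp2:2 pp3:1 pp4:1 pp5:1
Op 6: fork(P1) -> P3. 6 ppages; refcounts: pp0:3 pp1:3 pp2:2 pp3:1 pp4:1 pp5:2
Op 7: write(P0, v0, 120). refcount(pp4)=1 -> write in place. 6 ppages; refcounts: pp0:3 pp1:3 pp2:2 pp3:1 pp4:1 pp5:2
Op 8: read(P0, v1) -> 171. No state change.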